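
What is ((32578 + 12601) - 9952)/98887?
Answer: 35227/98887 ≈ 0.35624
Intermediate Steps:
((32578 + 12601) - 9952)/98887 = (45179 - 9952)*(1/98887) = 35227*(1/98887) = 35227/98887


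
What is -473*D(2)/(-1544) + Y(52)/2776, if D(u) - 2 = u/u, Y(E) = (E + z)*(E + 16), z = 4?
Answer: 1227337/535768 ≈ 2.2908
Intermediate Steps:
Y(E) = (4 + E)*(16 + E) (Y(E) = (E + 4)*(E + 16) = (4 + E)*(16 + E))
D(u) = 3 (D(u) = 2 + u/u = 2 + 1 = 3)
-473*D(2)/(-1544) + Y(52)/2776 = -473*3/(-1544) + (64 + 52**2 + 20*52)/2776 = -1419*(-1/1544) + (64 + 2704 + 1040)*(1/2776) = 1419/1544 + 3808*(1/2776) = 1419/1544 + 476/347 = 1227337/535768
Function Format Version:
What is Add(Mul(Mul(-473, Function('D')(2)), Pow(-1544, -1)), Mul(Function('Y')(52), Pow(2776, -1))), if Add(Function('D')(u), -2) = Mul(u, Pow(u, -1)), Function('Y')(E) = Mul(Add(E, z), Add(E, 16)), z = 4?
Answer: Rational(1227337, 535768) ≈ 2.2908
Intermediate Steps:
Function('Y')(E) = Mul(Add(4, E), Add(16, E)) (Function('Y')(E) = Mul(Add(E, 4), Add(E, 16)) = Mul(Add(4, E), Add(16, E)))
Function('D')(u) = 3 (Function('D')(u) = Add(2, Mul(u, Pow(u, -1))) = Add(2, 1) = 3)
Add(Mul(Mul(-473, Function('D')(2)), Pow(-1544, -1)), Mul(Function('Y')(52), Pow(2776, -1))) = Add(Mul(Mul(-473, 3), Pow(-1544, -1)), Mul(Add(64, Pow(52, 2), Mul(20, 52)), Pow(2776, -1))) = Add(Mul(-1419, Rational(-1, 1544)), Mul(Add(64, 2704, 1040), Rational(1, 2776))) = Add(Rational(1419, 1544), Mul(3808, Rational(1, 2776))) = Add(Rational(1419, 1544), Rational(476, 347)) = Rational(1227337, 535768)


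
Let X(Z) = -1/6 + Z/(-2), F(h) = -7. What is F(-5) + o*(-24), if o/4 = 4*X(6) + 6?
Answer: 633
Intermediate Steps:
X(Z) = -1/6 - Z/2 (X(Z) = -1*1/6 + Z*(-1/2) = -1/6 - Z/2)
o = -80/3 (o = 4*(4*(-1/6 - 1/2*6) + 6) = 4*(4*(-1/6 - 3) + 6) = 4*(4*(-19/6) + 6) = 4*(-38/3 + 6) = 4*(-20/3) = -80/3 ≈ -26.667)
F(-5) + o*(-24) = -7 - 80/3*(-24) = -7 + 640 = 633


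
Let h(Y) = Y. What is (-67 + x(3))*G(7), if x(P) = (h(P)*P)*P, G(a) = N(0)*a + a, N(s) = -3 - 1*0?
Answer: 560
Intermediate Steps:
N(s) = -3 (N(s) = -3 + 0 = -3)
G(a) = -2*a (G(a) = -3*a + a = -2*a)
x(P) = P**3 (x(P) = (P*P)*P = P**2*P = P**3)
(-67 + x(3))*G(7) = (-67 + 3**3)*(-2*7) = (-67 + 27)*(-14) = -40*(-14) = 560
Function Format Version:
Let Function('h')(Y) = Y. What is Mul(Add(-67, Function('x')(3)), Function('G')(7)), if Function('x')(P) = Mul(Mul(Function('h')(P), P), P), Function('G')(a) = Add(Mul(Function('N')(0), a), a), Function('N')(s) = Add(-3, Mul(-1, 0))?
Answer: 560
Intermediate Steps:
Function('N')(s) = -3 (Function('N')(s) = Add(-3, 0) = -3)
Function('G')(a) = Mul(-2, a) (Function('G')(a) = Add(Mul(-3, a), a) = Mul(-2, a))
Function('x')(P) = Pow(P, 3) (Function('x')(P) = Mul(Mul(P, P), P) = Mul(Pow(P, 2), P) = Pow(P, 3))
Mul(Add(-67, Function('x')(3)), Function('G')(7)) = Mul(Add(-67, Pow(3, 3)), Mul(-2, 7)) = Mul(Add(-67, 27), -14) = Mul(-40, -14) = 560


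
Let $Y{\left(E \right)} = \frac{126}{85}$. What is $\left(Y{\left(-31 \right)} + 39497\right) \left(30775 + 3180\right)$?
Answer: $\frac{22799906461}{17} \approx 1.3412 \cdot 10^{9}$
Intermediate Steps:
$Y{\left(E \right)} = \frac{126}{85}$ ($Y{\left(E \right)} = 126 \cdot \frac{1}{85} = \frac{126}{85}$)
$\left(Y{\left(-31 \right)} + 39497\right) \left(30775 + 3180\right) = \left(\frac{126}{85} + 39497\right) \left(30775 + 3180\right) = \frac{3357371}{85} \cdot 33955 = \frac{22799906461}{17}$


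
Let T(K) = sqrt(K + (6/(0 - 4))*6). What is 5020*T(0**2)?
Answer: 15060*I ≈ 15060.0*I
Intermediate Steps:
T(K) = sqrt(-9 + K) (T(K) = sqrt(K + (6/(-4))*6) = sqrt(K - 1/4*6*6) = sqrt(K - 3/2*6) = sqrt(K - 9) = sqrt(-9 + K))
5020*T(0**2) = 5020*sqrt(-9 + 0**2) = 5020*sqrt(-9 + 0) = 5020*sqrt(-9) = 5020*(3*I) = 15060*I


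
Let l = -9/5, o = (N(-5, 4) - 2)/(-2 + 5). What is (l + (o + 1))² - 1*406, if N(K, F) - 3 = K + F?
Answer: -10134/25 ≈ -405.36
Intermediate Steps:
N(K, F) = 3 + F + K (N(K, F) = 3 + (K + F) = 3 + (F + K) = 3 + F + K)
o = 0 (o = ((3 + 4 - 5) - 2)/(-2 + 5) = (2 - 2)/3 = 0*(⅓) = 0)
l = -9/5 ≈ -1.8000
(l + (o + 1))² - 1*406 = (-9/5 + (0 + 1))² - 1*406 = (-9/5 + 1)² - 406 = (-⅘)² - 406 = 16/25 - 406 = -10134/25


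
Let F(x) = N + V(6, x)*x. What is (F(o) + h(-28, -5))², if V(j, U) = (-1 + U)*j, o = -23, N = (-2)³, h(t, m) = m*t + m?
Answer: 11826721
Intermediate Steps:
h(t, m) = m + m*t
N = -8
V(j, U) = j*(-1 + U)
F(x) = -8 + x*(-6 + 6*x) (F(x) = -8 + (6*(-1 + x))*x = -8 + (-6 + 6*x)*x = -8 + x*(-6 + 6*x))
(F(o) + h(-28, -5))² = ((-8 + 6*(-23)*(-1 - 23)) - 5*(1 - 28))² = ((-8 + 6*(-23)*(-24)) - 5*(-27))² = ((-8 + 3312) + 135)² = (3304 + 135)² = 3439² = 11826721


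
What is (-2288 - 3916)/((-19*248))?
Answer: 1551/1178 ≈ 1.3166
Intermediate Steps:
(-2288 - 3916)/((-19*248)) = -6204/(-4712) = -6204*(-1/4712) = 1551/1178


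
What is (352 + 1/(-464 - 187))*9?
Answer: 687453/217 ≈ 3168.0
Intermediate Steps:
(352 + 1/(-464 - 187))*9 = (352 + 1/(-651))*9 = (352 - 1/651)*9 = (229151/651)*9 = 687453/217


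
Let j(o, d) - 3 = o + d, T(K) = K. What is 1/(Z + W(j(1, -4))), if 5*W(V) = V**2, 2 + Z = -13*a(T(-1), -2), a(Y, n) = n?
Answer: 1/24 ≈ 0.041667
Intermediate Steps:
Z = 24 (Z = -2 - 13*(-2) = -2 + 26 = 24)
j(o, d) = 3 + d + o (j(o, d) = 3 + (o + d) = 3 + (d + o) = 3 + d + o)
W(V) = V**2/5
1/(Z + W(j(1, -4))) = 1/(24 + (3 - 4 + 1)**2/5) = 1/(24 + (1/5)*0**2) = 1/(24 + (1/5)*0) = 1/(24 + 0) = 1/24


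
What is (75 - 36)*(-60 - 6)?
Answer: -2574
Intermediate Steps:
(75 - 36)*(-60 - 6) = 39*(-66) = -2574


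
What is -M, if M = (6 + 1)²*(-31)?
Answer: 1519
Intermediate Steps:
M = -1519 (M = 7²*(-31) = 49*(-31) = -1519)
-M = -1*(-1519) = 1519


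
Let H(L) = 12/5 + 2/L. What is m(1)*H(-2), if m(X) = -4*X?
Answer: -28/5 ≈ -5.6000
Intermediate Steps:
H(L) = 12/5 + 2/L (H(L) = 12*(⅕) + 2/L = 12/5 + 2/L)
m(1)*H(-2) = (-4*1)*(12/5 + 2/(-2)) = -4*(12/5 + 2*(-½)) = -4*(12/5 - 1) = -4*7/5 = -28/5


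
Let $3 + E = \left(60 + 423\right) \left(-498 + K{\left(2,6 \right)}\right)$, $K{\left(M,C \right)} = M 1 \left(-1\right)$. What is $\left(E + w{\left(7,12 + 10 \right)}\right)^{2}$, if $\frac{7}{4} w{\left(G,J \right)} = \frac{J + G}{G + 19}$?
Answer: $\frac{482976002191225}{8281} \approx 5.8323 \cdot 10^{10}$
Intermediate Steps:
$w{\left(G,J \right)} = \frac{4 \left(G + J\right)}{7 \left(19 + G\right)}$ ($w{\left(G,J \right)} = \frac{4 \frac{J + G}{G + 19}}{7} = \frac{4 \frac{G + J}{19 + G}}{7} = \frac{4 \left(G + J\right)}{7 \left(19 + G\right)}$)
$K{\left(M,C \right)} = - M$ ($K{\left(M,C \right)} = M \left(-1\right) = - M$)
$E = -241503$ ($E = -3 + \left(60 + 423\right) \left(-498 - 2\right) = -3 + 483 \left(-498 - 2\right) = -3 + 483 \left(-500\right) = -3 - 241500 = -241503$)
$\left(E + w{\left(7,12 + 10 \right)}\right)^{2} = \left(-241503 + \frac{4 \left(7 + \left(12 + 10\right)\right)}{7 \left(19 + 7\right)}\right)^{2} = \left(-241503 + \frac{4 \left(7 + 22\right)}{7 \cdot 26}\right)^{2} = \left(-241503 + \frac{4}{7} \cdot \frac{1}{26} \cdot 29\right)^{2} = \left(-241503 + \frac{58}{91}\right)^{2} = \left(- \frac{21976715}{91}\right)^{2} = \frac{482976002191225}{8281}$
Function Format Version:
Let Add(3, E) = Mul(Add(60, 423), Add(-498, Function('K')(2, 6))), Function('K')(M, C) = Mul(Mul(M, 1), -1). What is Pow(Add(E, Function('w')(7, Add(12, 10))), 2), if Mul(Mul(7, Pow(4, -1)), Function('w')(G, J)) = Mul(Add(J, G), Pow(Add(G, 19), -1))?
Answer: Rational(482976002191225, 8281) ≈ 5.8323e+10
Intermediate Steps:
Function('w')(G, J) = Mul(Rational(4, 7), Pow(Add(19, G), -1), Add(G, J)) (Function('w')(G, J) = Mul(Rational(4, 7), Mul(Add(J, G), Pow(Add(G, 19), -1))) = Mul(Rational(4, 7), Mul(Add(G, J), Pow(Add(19, G), -1))) = Mul(Rational(4, 7), Mul(Pow(Add(19, G), -1), Add(G, J))) = Mul(Rational(4, 7), Pow(Add(19, G), -1), Add(G, J)))
Function('K')(M, C) = Mul(-1, M) (Function('K')(M, C) = Mul(M, -1) = Mul(-1, M))
E = -241503 (E = Add(-3, Mul(Add(60, 423), Add(-498, Mul(-1, 2)))) = Add(-3, Mul(483, Add(-498, -2))) = Add(-3, Mul(483, -500)) = Add(-3, -241500) = -241503)
Pow(Add(E, Function('w')(7, Add(12, 10))), 2) = Pow(Add(-241503, Mul(Rational(4, 7), Pow(Add(19, 7), -1), Add(7, Add(12, 10)))), 2) = Pow(Add(-241503, Mul(Rational(4, 7), Pow(26, -1), Add(7, 22))), 2) = Pow(Add(-241503, Mul(Rational(4, 7), Rational(1, 26), 29)), 2) = Pow(Add(-241503, Rational(58, 91)), 2) = Pow(Rational(-21976715, 91), 2) = Rational(482976002191225, 8281)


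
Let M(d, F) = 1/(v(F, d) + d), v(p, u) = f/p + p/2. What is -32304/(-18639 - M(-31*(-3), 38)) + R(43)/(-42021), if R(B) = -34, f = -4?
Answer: 2887278314506/1665146543193 ≈ 1.7339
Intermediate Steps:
v(p, u) = p/2 - 4/p (v(p, u) = -4/p + p/2 = p/2 - 4/p)
M(d, F) = 1/(d + F/2 - 4/F) (M(d, F) = 1/((F/2 - 4/F) + d) = 1/(d + F/2 - 4/F))
-32304/(-18639 - M(-31*(-3), 38)) + R(43)/(-42021) = -32304/(-18639 - 2*38/(-8 + 38² + 2*38*(-31*(-3)))) - 34/(-42021) = -32304/(-18639 - 2*38/(-8 + 1444 + 2*38*93)) - 34*(-1/42021) = -32304/(-18639 - 2*38/(-8 + 1444 + 7068)) + 34/42021 = -32304/(-18639 - 2*38/8504) + 34/42021 = -32304/(-18639 - 1*19/2126) + 34/42021 = -32304/(-18639 - 19/2126) + 34/42021 = -32304/(-39626533/2126) + 34/42021 = -32304*(-2126/39626533) + 34/42021 = 68678304/39626533 + 34/42021 = 2887278314506/1665146543193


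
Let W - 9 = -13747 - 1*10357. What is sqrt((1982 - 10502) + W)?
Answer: I*sqrt(32615) ≈ 180.6*I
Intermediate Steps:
W = -24095 (W = 9 + (-13747 - 1*10357) = 9 + (-13747 - 10357) = 9 - 24104 = -24095)
sqrt((1982 - 10502) + W) = sqrt((1982 - 10502) - 24095) = sqrt(-8520 - 24095) = sqrt(-32615) = I*sqrt(32615)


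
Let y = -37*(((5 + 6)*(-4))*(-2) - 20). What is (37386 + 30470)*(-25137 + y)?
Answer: -1876421968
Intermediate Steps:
y = -2516 (y = -37*((11*(-4))*(-2) - 20) = -37*(-44*(-2) - 20) = -37*(88 - 20) = -37*68 = -2516)
(37386 + 30470)*(-25137 + y) = (37386 + 30470)*(-25137 - 2516) = 67856*(-27653) = -1876421968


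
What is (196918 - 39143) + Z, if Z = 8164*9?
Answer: 231251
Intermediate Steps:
Z = 73476
(196918 - 39143) + Z = (196918 - 39143) + 73476 = 157775 + 73476 = 231251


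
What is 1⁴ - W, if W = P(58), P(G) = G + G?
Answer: -115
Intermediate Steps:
P(G) = 2*G
W = 116 (W = 2*58 = 116)
1⁴ - W = 1⁴ - 1*116 = 1 - 116 = -115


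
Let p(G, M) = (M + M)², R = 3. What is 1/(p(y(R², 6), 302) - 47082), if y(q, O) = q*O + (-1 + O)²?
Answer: 1/317734 ≈ 3.1473e-6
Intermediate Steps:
y(q, O) = (-1 + O)² + O*q (y(q, O) = O*q + (-1 + O)² = (-1 + O)² + O*q)
p(G, M) = 4*M² (p(G, M) = (2*M)² = 4*M²)
1/(p(y(R², 6), 302) - 47082) = 1/(4*302² - 47082) = 1/(4*91204 - 47082) = 1/(364816 - 47082) = 1/317734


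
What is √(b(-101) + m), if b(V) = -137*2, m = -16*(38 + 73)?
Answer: 5*I*√82 ≈ 45.277*I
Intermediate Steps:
m = -1776 (m = -16*111 = -1776)
b(V) = -274
√(b(-101) + m) = √(-274 - 1776) = √(-2050) = 5*I*√82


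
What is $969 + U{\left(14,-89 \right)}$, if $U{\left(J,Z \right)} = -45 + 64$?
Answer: $988$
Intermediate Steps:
$U{\left(J,Z \right)} = 19$
$969 + U{\left(14,-89 \right)} = 969 + 19 = 988$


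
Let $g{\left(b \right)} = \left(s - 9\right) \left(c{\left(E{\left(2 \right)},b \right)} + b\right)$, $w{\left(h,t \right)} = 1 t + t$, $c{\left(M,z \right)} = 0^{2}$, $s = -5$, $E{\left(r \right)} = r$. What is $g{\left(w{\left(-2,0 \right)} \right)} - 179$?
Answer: $-179$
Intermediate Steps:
$c{\left(M,z \right)} = 0$
$w{\left(h,t \right)} = 2 t$ ($w{\left(h,t \right)} = t + t = 2 t$)
$g{\left(b \right)} = - 14 b$ ($g{\left(b \right)} = \left(-5 - 9\right) \left(0 + b\right) = - 14 b$)
$g{\left(w{\left(-2,0 \right)} \right)} - 179 = - 14 \cdot 2 \cdot 0 - 179 = \left(-14\right) 0 - 179 = 0 - 179 = -179$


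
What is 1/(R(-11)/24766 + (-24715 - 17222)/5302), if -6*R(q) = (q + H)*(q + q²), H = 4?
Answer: -14068857/111206927 ≈ -0.12651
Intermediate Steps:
R(q) = -(4 + q)*(q + q²)/6 (R(q) = -(q + 4)*(q + q²)/6 = -(4 + q)*(q + q²)/6)
1/(R(-11)/24766 + (-24715 - 17222)/5302) = 1/(-⅙*(-11)*(4 + (-11)² + 5*(-11))/24766 + (-24715 - 17222)/5302) = 1/(-⅙*(-11)*(4 + 121 - 55)*(1/24766) - 41937*1/5302) = 1/(-⅙*(-11)*70*(1/24766) - 41937/5302) = 1/((385/3)*(1/24766) - 41937/5302) = 1/(55/10614 - 41937/5302) = 1/(-111206927/14068857) = -14068857/111206927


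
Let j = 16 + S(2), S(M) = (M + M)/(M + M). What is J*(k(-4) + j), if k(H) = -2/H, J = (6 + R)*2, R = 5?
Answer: 385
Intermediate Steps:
J = 22 (J = (6 + 5)*2 = 11*2 = 22)
S(M) = 1 (S(M) = (2*M)/((2*M)) = (2*M)*(1/(2*M)) = 1)
j = 17 (j = 16 + 1 = 17)
J*(k(-4) + j) = 22*(-2/(-4) + 17) = 22*(-2*(-1/4) + 17) = 22*(1/2 + 17) = 22*(35/2) = 385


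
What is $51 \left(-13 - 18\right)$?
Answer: $-1581$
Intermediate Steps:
$51 \left(-13 - 18\right) = 51 \left(-31\right) = -1581$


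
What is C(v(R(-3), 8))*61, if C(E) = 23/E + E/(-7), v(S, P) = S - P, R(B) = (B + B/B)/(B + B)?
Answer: -2440/21 ≈ -116.19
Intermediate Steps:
R(B) = (1 + B)/(2*B) (R(B) = (B + 1)/((2*B)) = (1 + B)*(1/(2*B)) = (1 + B)/(2*B))
C(E) = 23/E - E/7 (C(E) = 23/E + E*(-⅐) = 23/E - E/7)
C(v(R(-3), 8))*61 = (23/((½)*(1 - 3)/(-3) - 1*8) - ((½)*(1 - 3)/(-3) - 1*8)/7)*61 = (23/((½)*(-⅓)*(-2) - 8) - ((½)*(-⅓)*(-2) - 8)/7)*61 = (23/(⅓ - 8) - (⅓ - 8)/7)*61 = (23/(-23/3) - ⅐*(-23/3))*61 = (23*(-3/23) + 23/21)*61 = (-3 + 23/21)*61 = -40/21*61 = -2440/21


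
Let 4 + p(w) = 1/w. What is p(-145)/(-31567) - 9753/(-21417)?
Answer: 14884673724/32676737885 ≈ 0.45551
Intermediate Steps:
p(w) = -4 + 1/w
p(-145)/(-31567) - 9753/(-21417) = (-4 + 1/(-145))/(-31567) - 9753/(-21417) = (-4 - 1/145)*(-1/31567) - 9753*(-1/21417) = -581/145*(-1/31567) + 3251/7139 = 581/4577215 + 3251/7139 = 14884673724/32676737885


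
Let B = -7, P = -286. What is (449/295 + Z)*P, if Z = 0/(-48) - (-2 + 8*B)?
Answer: -5021874/295 ≈ -17023.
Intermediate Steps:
Z = 58 (Z = 0/(-48) - (-2 + 8*(-7)) = 0*(-1/48) - (-2 - 56) = 0 - 1*(-58) = 0 + 58 = 58)
(449/295 + Z)*P = (449/295 + 58)*(-286) = (17559/295)*(-286) = -5021874/295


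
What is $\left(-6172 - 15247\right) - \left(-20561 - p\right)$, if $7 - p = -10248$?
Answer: $9397$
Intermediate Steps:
$p = 10255$ ($p = 7 - -10248 = 7 + 10248 = 10255$)
$\left(-6172 - 15247\right) - \left(-20561 - p\right) = \left(-6172 - 15247\right) - \left(-20561 - 10255\right) = -21419 - \left(-20561 - 10255\right) = -21419 - -30816 = -21419 + 30816 = 9397$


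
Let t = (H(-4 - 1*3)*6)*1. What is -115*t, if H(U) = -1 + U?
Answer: 5520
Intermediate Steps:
t = -48 (t = ((-1 + (-4 - 1*3))*6)*1 = ((-1 + (-4 - 3))*6)*1 = ((-1 - 7)*6)*1 = -8*6*1 = -48*1 = -48)
-115*t = -115*(-48) = 5520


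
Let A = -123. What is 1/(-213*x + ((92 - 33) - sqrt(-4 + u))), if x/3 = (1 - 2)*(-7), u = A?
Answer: I/(sqrt(127) - 4414*I) ≈ -0.00022655 + 5.7841e-7*I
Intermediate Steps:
u = -123
x = 21 (x = 3*((1 - 2)*(-7)) = 3*(-1*(-7)) = 3*7 = 21)
1/(-213*x + ((92 - 33) - sqrt(-4 + u))) = 1/(-213*21 + ((92 - 33) - sqrt(-4 - 123))) = 1/(-4473 + (59 - sqrt(-127))) = 1/(-4473 + (59 - I*sqrt(127))) = 1/(-4414 - I*sqrt(127))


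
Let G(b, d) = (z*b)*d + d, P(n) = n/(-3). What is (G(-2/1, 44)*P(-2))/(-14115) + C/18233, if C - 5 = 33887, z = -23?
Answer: 1359745052/772076385 ≈ 1.7612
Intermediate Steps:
C = 33892 (C = 5 + 33887 = 33892)
P(n) = -n/3 (P(n) = n*(-⅓) = -n/3)
G(b, d) = d - 23*b*d (G(b, d) = (-23*b)*d + d = -23*b*d + d = d - 23*b*d)
(G(-2/1, 44)*P(-2))/(-14115) + C/18233 = ((44*(1 - (-46)/1))*(-⅓*(-2)))/(-14115) + 33892/18233 = ((44*(1 - (-46)))*(⅔))*(-1/14115) + 33892*(1/18233) = ((44*(1 - 23*(-2)))*(⅔))*(-1/14115) + 33892/18233 = ((44*(1 + 46))*(⅔))*(-1/14115) + 33892/18233 = ((44*47)*(⅔))*(-1/14115) + 33892/18233 = (2068*(⅔))*(-1/14115) + 33892/18233 = (4136/3)*(-1/14115) + 33892/18233 = -4136/42345 + 33892/18233 = 1359745052/772076385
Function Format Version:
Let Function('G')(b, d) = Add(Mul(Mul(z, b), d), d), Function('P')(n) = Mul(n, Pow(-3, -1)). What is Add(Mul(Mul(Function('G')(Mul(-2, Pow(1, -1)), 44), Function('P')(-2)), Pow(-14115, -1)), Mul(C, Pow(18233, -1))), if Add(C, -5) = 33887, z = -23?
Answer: Rational(1359745052, 772076385) ≈ 1.7612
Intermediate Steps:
C = 33892 (C = Add(5, 33887) = 33892)
Function('P')(n) = Mul(Rational(-1, 3), n) (Function('P')(n) = Mul(n, Rational(-1, 3)) = Mul(Rational(-1, 3), n))
Function('G')(b, d) = Add(d, Mul(-23, b, d)) (Function('G')(b, d) = Add(Mul(Mul(-23, b), d), d) = Add(Mul(-23, b, d), d) = Add(d, Mul(-23, b, d)))
Add(Mul(Mul(Function('G')(Mul(-2, Pow(1, -1)), 44), Function('P')(-2)), Pow(-14115, -1)), Mul(C, Pow(18233, -1))) = Add(Mul(Mul(Mul(44, Add(1, Mul(-23, Mul(-2, Pow(1, -1))))), Mul(Rational(-1, 3), -2)), Pow(-14115, -1)), Mul(33892, Pow(18233, -1))) = Add(Mul(Mul(Mul(44, Add(1, Mul(-23, Mul(-2, 1)))), Rational(2, 3)), Rational(-1, 14115)), Mul(33892, Rational(1, 18233))) = Add(Mul(Mul(Mul(44, Add(1, Mul(-23, -2))), Rational(2, 3)), Rational(-1, 14115)), Rational(33892, 18233)) = Add(Mul(Mul(Mul(44, Add(1, 46)), Rational(2, 3)), Rational(-1, 14115)), Rational(33892, 18233)) = Add(Mul(Mul(Mul(44, 47), Rational(2, 3)), Rational(-1, 14115)), Rational(33892, 18233)) = Add(Mul(Mul(2068, Rational(2, 3)), Rational(-1, 14115)), Rational(33892, 18233)) = Add(Mul(Rational(4136, 3), Rational(-1, 14115)), Rational(33892, 18233)) = Add(Rational(-4136, 42345), Rational(33892, 18233)) = Rational(1359745052, 772076385)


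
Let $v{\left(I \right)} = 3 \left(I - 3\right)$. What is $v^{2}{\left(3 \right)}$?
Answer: $0$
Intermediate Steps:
$v{\left(I \right)} = -9 + 3 I$ ($v{\left(I \right)} = 3 \left(-3 + I\right) = -9 + 3 I$)
$v^{2}{\left(3 \right)} = \left(-9 + 3 \cdot 3\right)^{2} = \left(-9 + 9\right)^{2} = 0^{2} = 0$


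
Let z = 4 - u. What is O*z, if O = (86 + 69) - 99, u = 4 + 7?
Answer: -392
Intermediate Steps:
u = 11
z = -7 (z = 4 - 1*11 = 4 - 11 = -7)
O = 56 (O = 155 - 99 = 56)
O*z = 56*(-7) = -392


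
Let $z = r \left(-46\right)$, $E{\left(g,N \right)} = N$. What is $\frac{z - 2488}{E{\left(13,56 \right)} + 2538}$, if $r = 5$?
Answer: $- \frac{1359}{1297} \approx -1.0478$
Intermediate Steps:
$z = -230$ ($z = 5 \left(-46\right) = -230$)
$\frac{z - 2488}{E{\left(13,56 \right)} + 2538} = \frac{-230 - 2488}{56 + 2538} = - \frac{2718}{2594} = \left(-2718\right) \frac{1}{2594} = - \frac{1359}{1297}$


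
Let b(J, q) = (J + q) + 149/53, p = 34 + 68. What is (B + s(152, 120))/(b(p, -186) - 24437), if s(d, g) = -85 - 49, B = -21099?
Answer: 1125349/1299464 ≈ 0.86601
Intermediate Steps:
p = 102
b(J, q) = 149/53 + J + q (b(J, q) = (J + q) + 149*(1/53) = (J + q) + 149/53 = 149/53 + J + q)
s(d, g) = -134
(B + s(152, 120))/(b(p, -186) - 24437) = (-21099 - 134)/((149/53 + 102 - 186) - 24437) = -21233/(-4303/53 - 24437) = -21233/(-1299464/53) = -21233*(-53/1299464) = 1125349/1299464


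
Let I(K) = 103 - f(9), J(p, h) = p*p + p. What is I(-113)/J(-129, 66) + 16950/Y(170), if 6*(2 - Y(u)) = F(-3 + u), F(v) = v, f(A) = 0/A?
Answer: -335850887/511872 ≈ -656.12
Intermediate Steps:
f(A) = 0
J(p, h) = p + p² (J(p, h) = p² + p = p + p²)
I(K) = 103 (I(K) = 103 - 1*0 = 103 + 0 = 103)
Y(u) = 5/2 - u/6 (Y(u) = 2 - (-3 + u)/6 = 2 + (½ - u/6) = 5/2 - u/6)
I(-113)/J(-129, 66) + 16950/Y(170) = 103/((-129*(1 - 129))) + 16950/(5/2 - ⅙*170) = 103/((-129*(-128))) + 16950/(5/2 - 85/3) = 103/16512 + 16950/(-155/6) = 103*(1/16512) + 16950*(-6/155) = 103/16512 - 20340/31 = -335850887/511872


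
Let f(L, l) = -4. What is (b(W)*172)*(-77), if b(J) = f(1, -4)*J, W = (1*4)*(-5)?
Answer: -1059520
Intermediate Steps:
W = -20 (W = 4*(-5) = -20)
b(J) = -4*J
(b(W)*172)*(-77) = (-4*(-20)*172)*(-77) = (80*172)*(-77) = 13760*(-77) = -1059520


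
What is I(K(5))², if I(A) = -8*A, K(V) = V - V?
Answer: 0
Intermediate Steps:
K(V) = 0
I(K(5))² = (-8*0)² = 0² = 0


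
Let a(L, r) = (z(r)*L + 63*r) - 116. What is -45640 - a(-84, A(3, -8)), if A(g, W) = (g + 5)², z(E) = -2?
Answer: -49724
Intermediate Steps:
A(g, W) = (5 + g)²
a(L, r) = -116 - 2*L + 63*r (a(L, r) = (-2*L + 63*r) - 116 = -116 - 2*L + 63*r)
-45640 - a(-84, A(3, -8)) = -45640 - (-116 - 2*(-84) + 63*(5 + 3)²) = -45640 - (-116 + 168 + 63*8²) = -45640 - (-116 + 168 + 63*64) = -45640 - (-116 + 168 + 4032) = -45640 - 1*4084 = -45640 - 4084 = -49724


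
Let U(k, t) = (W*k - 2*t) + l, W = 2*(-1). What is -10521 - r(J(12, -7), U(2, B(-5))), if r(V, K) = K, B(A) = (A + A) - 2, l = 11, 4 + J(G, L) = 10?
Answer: -10552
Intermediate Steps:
J(G, L) = 6 (J(G, L) = -4 + 10 = 6)
W = -2
B(A) = -2 + 2*A (B(A) = 2*A - 2 = -2 + 2*A)
U(k, t) = 11 - 2*k - 2*t (U(k, t) = (-2*k - 2*t) + 11 = 11 - 2*k - 2*t)
-10521 - r(J(12, -7), U(2, B(-5))) = -10521 - (11 - 2*2 - 2*(-2 + 2*(-5))) = -10521 - (11 - 4 - 2*(-2 - 10)) = -10521 - (11 - 4 - 2*(-12)) = -10521 - (11 - 4 + 24) = -10521 - 1*31 = -10521 - 31 = -10552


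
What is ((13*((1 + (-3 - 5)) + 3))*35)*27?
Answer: -49140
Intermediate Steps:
((13*((1 + (-3 - 5)) + 3))*35)*27 = ((13*((1 - 8) + 3))*35)*27 = ((13*(-7 + 3))*35)*27 = ((13*(-4))*35)*27 = -52*35*27 = -1820*27 = -49140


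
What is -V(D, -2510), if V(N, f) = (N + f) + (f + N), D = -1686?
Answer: 8392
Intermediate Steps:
V(N, f) = 2*N + 2*f (V(N, f) = (N + f) + (N + f) = 2*N + 2*f)
-V(D, -2510) = -(2*(-1686) + 2*(-2510)) = -(-3372 - 5020) = -1*(-8392) = 8392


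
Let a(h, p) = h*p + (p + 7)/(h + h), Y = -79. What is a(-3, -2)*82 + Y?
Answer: 1034/3 ≈ 344.67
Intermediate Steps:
a(h, p) = h*p + (7 + p)/(2*h) (a(h, p) = h*p + (7 + p)/((2*h)) = h*p + (7 + p)*(1/(2*h)) = h*p + (7 + p)/(2*h))
a(-3, -2)*82 + Y = ((½)*(7 - 2 + 2*(-2)*(-3)²)/(-3))*82 - 79 = ((½)*(-⅓)*(7 - 2 + 2*(-2)*9))*82 - 79 = ((½)*(-⅓)*(7 - 2 - 36))*82 - 79 = ((½)*(-⅓)*(-31))*82 - 79 = (31/6)*82 - 79 = 1271/3 - 79 = 1034/3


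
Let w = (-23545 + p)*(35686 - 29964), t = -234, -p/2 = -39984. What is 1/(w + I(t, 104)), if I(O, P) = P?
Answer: 1/322852510 ≈ 3.0974e-9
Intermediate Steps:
p = 79968 (p = -2*(-39984) = 79968)
w = 322852406 (w = (-23545 + 79968)*(35686 - 29964) = 56423*5722 = 322852406)
1/(w + I(t, 104)) = 1/(322852406 + 104) = 1/322852510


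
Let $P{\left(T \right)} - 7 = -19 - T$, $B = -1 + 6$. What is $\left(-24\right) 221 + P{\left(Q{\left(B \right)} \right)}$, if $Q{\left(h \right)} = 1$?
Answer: $-5317$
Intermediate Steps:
$B = 5$
$P{\left(T \right)} = -12 - T$ ($P{\left(T \right)} = 7 - \left(19 + T\right) = -12 - T$)
$\left(-24\right) 221 + P{\left(Q{\left(B \right)} \right)} = \left(-24\right) 221 - 13 = -5304 - 13 = -5317$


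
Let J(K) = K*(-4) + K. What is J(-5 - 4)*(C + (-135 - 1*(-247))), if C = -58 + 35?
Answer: 2403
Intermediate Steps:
C = -23
J(K) = -3*K (J(K) = -4*K + K = -3*K)
J(-5 - 4)*(C + (-135 - 1*(-247))) = (-3*(-5 - 4))*(-23 + (-135 - 1*(-247))) = (-3*(-9))*(-23 + (-135 + 247)) = 27*(-23 + 112) = 27*89 = 2403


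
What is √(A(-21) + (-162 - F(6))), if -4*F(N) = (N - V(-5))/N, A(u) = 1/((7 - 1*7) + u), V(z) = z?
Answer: I*√126686/28 ≈ 12.712*I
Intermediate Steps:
A(u) = 1/u (A(u) = 1/((7 - 7) + u) = 1/(0 + u) = 1/u)
F(N) = -(5 + N)/(4*N) (F(N) = -(N - 1*(-5))/(4*N) = -(N + 5)/(4*N) = -(5 + N)/(4*N))
√(A(-21) + (-162 - F(6))) = √(1/(-21) + (-162 - (-5 - 1*6)/(4*6))) = √(-1/21 + (-162 - (-5 - 6)/(4*6))) = √(-1/21 + (-162 - (-11)/(4*6))) = √(-1/21 + (-162 - 1*(-11/24))) = √(-1/21 + (-162 + 11/24)) = √(-1/21 - 3877/24) = √(-9049/56) = I*√126686/28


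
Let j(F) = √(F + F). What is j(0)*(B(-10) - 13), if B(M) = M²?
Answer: 0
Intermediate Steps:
j(F) = √2*√F (j(F) = √(2*F) = √2*√F)
j(0)*(B(-10) - 13) = (√2*√0)*((-10)² - 13) = (√2*0)*(100 - 13) = 0*87 = 0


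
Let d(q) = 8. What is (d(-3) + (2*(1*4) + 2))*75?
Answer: 1350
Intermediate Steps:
(d(-3) + (2*(1*4) + 2))*75 = (8 + (2*(1*4) + 2))*75 = (8 + (2*4 + 2))*75 = (8 + (8 + 2))*75 = (8 + 10)*75 = 18*75 = 1350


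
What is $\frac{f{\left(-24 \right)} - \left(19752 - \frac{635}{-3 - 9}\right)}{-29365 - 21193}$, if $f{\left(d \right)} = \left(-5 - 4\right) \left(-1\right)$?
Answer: $\frac{237551}{606696} \approx 0.39155$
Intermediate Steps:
$f{\left(d \right)} = 9$ ($f{\left(d \right)} = \left(-9\right) \left(-1\right) = 9$)
$\frac{f{\left(-24 \right)} - \left(19752 - \frac{635}{-3 - 9}\right)}{-29365 - 21193} = \frac{9 - \left(19752 - \frac{635}{-3 - 9}\right)}{-29365 - 21193} = \frac{9 - \left(19752 - \frac{635}{-12}\right)}{-50558} = \left(9 + \left(635 \left(- \frac{1}{12}\right) - 19752\right)\right) \left(- \frac{1}{50558}\right) = \left(9 - \frac{237659}{12}\right) \left(- \frac{1}{50558}\right) = \left(- \frac{237551}{12}\right) \left(- \frac{1}{50558}\right) = \frac{237551}{606696}$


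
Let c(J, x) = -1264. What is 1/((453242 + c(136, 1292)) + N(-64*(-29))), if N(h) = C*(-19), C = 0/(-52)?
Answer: 1/451978 ≈ 2.2125e-6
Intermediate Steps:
C = 0 (C = 0*(-1/52) = 0)
N(h) = 0 (N(h) = 0*(-19) = 0)
1/((453242 + c(136, 1292)) + N(-64*(-29))) = 1/((453242 - 1264) + 0) = 1/(451978 + 0) = 1/451978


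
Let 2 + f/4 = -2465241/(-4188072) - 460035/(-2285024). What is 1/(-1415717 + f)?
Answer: -2034405832/2880152768111471 ≈ -7.0635e-7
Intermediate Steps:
f = -9846849927/2034405832 (f = -8 + 4*(-2465241/(-4188072) - 460035/(-2285024)) = -8 + 4*(-2465241*(-1/4188072) - 460035*(-1/2285024)) = -8 + 4*(821747/1396024 + 460035/2285024) = -8 + 4*(6428396729/8137623328) = -8 + 6428396729/2034405832 = -9846849927/2034405832 ≈ -4.8402)
1/(-1415717 + f) = 1/(-1415717 - 9846849927/2034405832) = 1/(-2880152768111471/2034405832) = -2034405832/2880152768111471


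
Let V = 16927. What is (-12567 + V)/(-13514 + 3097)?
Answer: -4360/10417 ≈ -0.41855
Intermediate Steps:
(-12567 + V)/(-13514 + 3097) = (-12567 + 16927)/(-13514 + 3097) = 4360/(-10417) = 4360*(-1/10417) = -4360/10417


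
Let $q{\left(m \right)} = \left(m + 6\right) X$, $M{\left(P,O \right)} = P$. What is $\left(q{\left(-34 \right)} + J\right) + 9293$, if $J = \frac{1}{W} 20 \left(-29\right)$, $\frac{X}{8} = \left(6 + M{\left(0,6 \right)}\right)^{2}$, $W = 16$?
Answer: $\frac{4771}{4} \approx 1192.8$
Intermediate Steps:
$X = 288$ ($X = 8 \left(6 + 0\right)^{2} = 8 \cdot 6^{2} = 8 \cdot 36 = 288$)
$q{\left(m \right)} = 1728 + 288 m$ ($q{\left(m \right)} = \left(m + 6\right) 288 = \left(6 + m\right) 288 = 1728 + 288 m$)
$J = - \frac{145}{4}$ ($J = \frac{1}{16} \cdot 20 \left(-29\right) = \frac{5}{4} \left(-29\right) = - \frac{145}{4} \approx -36.25$)
$\left(q{\left(-34 \right)} + J\right) + 9293 = \left(\left(1728 + 288 \left(-34\right)\right) - \frac{145}{4}\right) + 9293 = \left(\left(1728 - 9792\right) - \frac{145}{4}\right) + 9293 = \left(-8064 - \frac{145}{4}\right) + 9293 = - \frac{32401}{4} + 9293 = \frac{4771}{4}$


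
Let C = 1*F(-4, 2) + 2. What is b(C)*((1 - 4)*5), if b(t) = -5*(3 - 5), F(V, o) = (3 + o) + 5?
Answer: -150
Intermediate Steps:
F(V, o) = 8 + o
C = 12 (C = 1*(8 + 2) + 2 = 1*10 + 2 = 10 + 2 = 12)
b(t) = 10 (b(t) = -5*(-2) = 10)
b(C)*((1 - 4)*5) = 10*((1 - 4)*5) = 10*(-3*5) = 10*(-15) = -150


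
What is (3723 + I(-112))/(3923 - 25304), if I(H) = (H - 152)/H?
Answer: -17385/99778 ≈ -0.17424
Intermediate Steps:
I(H) = (-152 + H)/H
(3723 + I(-112))/(3923 - 25304) = (3723 + (-152 - 112)/(-112))/(3923 - 25304) = (3723 - 1/112*(-264))/(-21381) = (3723 + 33/14)*(-1/21381) = (52155/14)*(-1/21381) = -17385/99778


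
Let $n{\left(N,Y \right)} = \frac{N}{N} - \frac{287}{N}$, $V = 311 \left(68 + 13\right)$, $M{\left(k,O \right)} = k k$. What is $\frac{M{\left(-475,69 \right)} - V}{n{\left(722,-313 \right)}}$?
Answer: $\frac{144713348}{435} \approx 3.3267 \cdot 10^{5}$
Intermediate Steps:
$M{\left(k,O \right)} = k^{2}$
$V = 25191$ ($V = 311 \cdot 81 = 25191$)
$n{\left(N,Y \right)} = 1 - \frac{287}{N}$
$\frac{M{\left(-475,69 \right)} - V}{n{\left(722,-313 \right)}} = \frac{\left(-475\right)^{2} - 25191}{\frac{1}{722} \left(-287 + 722\right)} = \frac{225625 - 25191}{\frac{1}{722} \cdot 435} = \frac{200434}{\frac{435}{722}} = 200434 \cdot \frac{722}{435} = \frac{144713348}{435}$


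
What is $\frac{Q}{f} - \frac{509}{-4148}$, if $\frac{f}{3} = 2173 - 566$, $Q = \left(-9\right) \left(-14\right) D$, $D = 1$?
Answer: $\frac{992179}{6665836} \approx 0.14885$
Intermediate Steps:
$Q = 126$ ($Q = \left(-9\right) \left(-14\right) 1 = 126 \cdot 1 = 126$)
$f = 4821$ ($f = 3 \left(2173 - 566\right) = 3 \cdot 1607 = 4821$)
$\frac{Q}{f} - \frac{509}{-4148} = \frac{126}{4821} - \frac{509}{-4148} = 126 \cdot \frac{1}{4821} - - \frac{509}{4148} = \frac{42}{1607} + \frac{509}{4148} = \frac{992179}{6665836}$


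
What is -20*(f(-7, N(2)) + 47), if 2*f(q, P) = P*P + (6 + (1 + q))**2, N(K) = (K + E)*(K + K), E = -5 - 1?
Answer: -3500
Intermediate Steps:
E = -6
N(K) = 2*K*(-6 + K) (N(K) = (K - 6)*(K + K) = (-6 + K)*(2*K) = 2*K*(-6 + K))
f(q, P) = P**2/2 + (7 + q)**2/2 (f(q, P) = (P*P + (6 + (1 + q))**2)/2 = (P**2 + (7 + q)**2)/2 = P**2/2 + (7 + q)**2/2)
-20*(f(-7, N(2)) + 47) = -20*(((2*2*(-6 + 2))**2/2 + (7 - 7)**2/2) + 47) = -20*(((2*2*(-4))**2/2 + (1/2)*0**2) + 47) = -20*(((1/2)*(-16)**2 + (1/2)*0) + 47) = -20*(((1/2)*256 + 0) + 47) = -20*((128 + 0) + 47) = -20*(128 + 47) = -20*175 = -3500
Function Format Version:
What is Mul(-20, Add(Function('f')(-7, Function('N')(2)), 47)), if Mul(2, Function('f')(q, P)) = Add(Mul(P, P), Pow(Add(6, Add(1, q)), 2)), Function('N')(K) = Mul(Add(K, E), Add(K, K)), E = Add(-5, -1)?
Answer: -3500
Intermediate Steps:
E = -6
Function('N')(K) = Mul(2, K, Add(-6, K)) (Function('N')(K) = Mul(Add(K, -6), Add(K, K)) = Mul(Add(-6, K), Mul(2, K)) = Mul(2, K, Add(-6, K)))
Function('f')(q, P) = Add(Mul(Rational(1, 2), Pow(P, 2)), Mul(Rational(1, 2), Pow(Add(7, q), 2))) (Function('f')(q, P) = Mul(Rational(1, 2), Add(Mul(P, P), Pow(Add(6, Add(1, q)), 2))) = Mul(Rational(1, 2), Add(Pow(P, 2), Pow(Add(7, q), 2))) = Add(Mul(Rational(1, 2), Pow(P, 2)), Mul(Rational(1, 2), Pow(Add(7, q), 2))))
Mul(-20, Add(Function('f')(-7, Function('N')(2)), 47)) = Mul(-20, Add(Add(Mul(Rational(1, 2), Pow(Mul(2, 2, Add(-6, 2)), 2)), Mul(Rational(1, 2), Pow(Add(7, -7), 2))), 47)) = Mul(-20, Add(Add(Mul(Rational(1, 2), Pow(Mul(2, 2, -4), 2)), Mul(Rational(1, 2), Pow(0, 2))), 47)) = Mul(-20, Add(Add(Mul(Rational(1, 2), Pow(-16, 2)), Mul(Rational(1, 2), 0)), 47)) = Mul(-20, Add(Add(Mul(Rational(1, 2), 256), 0), 47)) = Mul(-20, Add(Add(128, 0), 47)) = Mul(-20, Add(128, 47)) = Mul(-20, 175) = -3500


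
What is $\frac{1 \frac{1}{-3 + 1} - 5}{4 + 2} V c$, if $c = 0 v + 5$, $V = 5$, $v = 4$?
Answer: $- \frac{275}{12} \approx -22.917$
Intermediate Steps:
$c = 5$ ($c = 0 \cdot 4 + 5 = 0 + 5 = 5$)
$\frac{1 \frac{1}{-3 + 1} - 5}{4 + 2} V c = \frac{1 \frac{1}{-3 + 1} - 5}{4 + 2} \cdot 5 \cdot 5 = \frac{1 \frac{1}{-2} - 5}{6} \cdot 5 \cdot 5 = \left(1 \left(- \frac{1}{2}\right) - 5\right) \frac{1}{6} \cdot 5 \cdot 5 = \left(- \frac{1}{2} - 5\right) \frac{1}{6} \cdot 5 \cdot 5 = \left(- \frac{11}{2}\right) \frac{1}{6} \cdot 5 \cdot 5 = \left(- \frac{11}{12}\right) 5 \cdot 5 = \left(- \frac{55}{12}\right) 5 = - \frac{275}{12}$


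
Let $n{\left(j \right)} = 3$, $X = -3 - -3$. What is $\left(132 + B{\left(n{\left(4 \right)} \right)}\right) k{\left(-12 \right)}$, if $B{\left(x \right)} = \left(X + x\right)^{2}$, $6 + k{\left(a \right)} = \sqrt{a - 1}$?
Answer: $-846 + 141 i \sqrt{13} \approx -846.0 + 508.38 i$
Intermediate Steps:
$X = 0$ ($X = -3 + 3 = 0$)
$k{\left(a \right)} = -6 + \sqrt{-1 + a}$ ($k{\left(a \right)} = -6 + \sqrt{a - 1} = -6 + \sqrt{-1 + a}$)
$B{\left(x \right)} = x^{2}$ ($B{\left(x \right)} = \left(0 + x\right)^{2} = x^{2}$)
$\left(132 + B{\left(n{\left(4 \right)} \right)}\right) k{\left(-12 \right)} = \left(132 + 3^{2}\right) \left(-6 + \sqrt{-1 - 12}\right) = \left(132 + 9\right) \left(-6 + \sqrt{-13}\right) = 141 \left(-6 + i \sqrt{13}\right) = -846 + 141 i \sqrt{13}$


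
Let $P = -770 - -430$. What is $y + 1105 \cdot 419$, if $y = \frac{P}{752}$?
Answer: $\frac{87042975}{188} \approx 4.6299 \cdot 10^{5}$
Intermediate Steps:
$P = -340$ ($P = -770 + 430 = -340$)
$y = - \frac{85}{188}$ ($y = - \frac{340}{752} = \left(-340\right) \frac{1}{752} = - \frac{85}{188} \approx -0.45213$)
$y + 1105 \cdot 419 = - \frac{85}{188} + 1105 \cdot 419 = - \frac{85}{188} + 462995 = \frac{87042975}{188}$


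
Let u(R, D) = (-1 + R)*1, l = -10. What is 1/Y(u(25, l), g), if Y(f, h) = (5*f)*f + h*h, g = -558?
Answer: 1/314244 ≈ 3.1822e-6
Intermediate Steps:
u(R, D) = -1 + R
Y(f, h) = h² + 5*f² (Y(f, h) = 5*f² + h² = h² + 5*f²)
1/Y(u(25, l), g) = 1/((-558)² + 5*(-1 + 25)²) = 1/(311364 + 5*24²) = 1/(311364 + 5*576) = 1/(311364 + 2880) = 1/314244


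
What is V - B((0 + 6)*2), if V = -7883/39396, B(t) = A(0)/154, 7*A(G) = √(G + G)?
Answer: -7883/39396 ≈ -0.20010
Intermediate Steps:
A(G) = √2*√G/7 (A(G) = √(G + G)/7 = √(2*G)/7 = (√2*√G)/7 = √2*√G/7)
B(t) = 0 (B(t) = (√2*√0/7)/154 = ((⅐)*√2*0)*(1/154) = 0*(1/154) = 0)
V = -7883/39396 (V = -7883*1/39396 = -7883/39396 ≈ -0.20010)
V - B((0 + 6)*2) = -7883/39396 - 1*0 = -7883/39396 + 0 = -7883/39396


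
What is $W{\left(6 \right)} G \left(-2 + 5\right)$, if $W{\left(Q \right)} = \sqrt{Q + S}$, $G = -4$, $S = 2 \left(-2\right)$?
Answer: $- 12 \sqrt{2} \approx -16.971$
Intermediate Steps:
$S = -4$
$W{\left(Q \right)} = \sqrt{-4 + Q}$ ($W{\left(Q \right)} = \sqrt{Q - 4} = \sqrt{-4 + Q}$)
$W{\left(6 \right)} G \left(-2 + 5\right) = \sqrt{-4 + 6} \left(-4\right) \left(-2 + 5\right) = \sqrt{2} \left(-4\right) 3 = - 4 \sqrt{2} \cdot 3 = - 12 \sqrt{2}$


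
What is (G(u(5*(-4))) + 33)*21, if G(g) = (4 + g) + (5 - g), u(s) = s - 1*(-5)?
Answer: 882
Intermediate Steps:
u(s) = 5 + s (u(s) = s + 5 = 5 + s)
G(g) = 9
(G(u(5*(-4))) + 33)*21 = (9 + 33)*21 = 42*21 = 882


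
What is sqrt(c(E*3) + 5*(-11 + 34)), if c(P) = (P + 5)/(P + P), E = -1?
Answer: 2*sqrt(258)/3 ≈ 10.708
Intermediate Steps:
c(P) = (5 + P)/(2*P) (c(P) = (5 + P)/((2*P)) = (5 + P)*(1/(2*P)) = (5 + P)/(2*P))
sqrt(c(E*3) + 5*(-11 + 34)) = sqrt((5 - 1*3)/(2*((-1*3))) + 5*(-11 + 34)) = sqrt((1/2)*(5 - 3)/(-3) + 5*23) = sqrt((1/2)*(-1/3)*2 + 115) = sqrt(-1/3 + 115) = sqrt(344/3) = 2*sqrt(258)/3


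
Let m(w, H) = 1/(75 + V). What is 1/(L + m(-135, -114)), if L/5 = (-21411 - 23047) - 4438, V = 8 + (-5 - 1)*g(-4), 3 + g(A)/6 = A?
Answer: -335/81900799 ≈ -4.0903e-6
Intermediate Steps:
g(A) = -18 + 6*A
V = 260 (V = 8 + (-5 - 1)*(-18 + 6*(-4)) = 8 - 6*(-18 - 24) = 8 - 6*(-42) = 8 + 252 = 260)
m(w, H) = 1/335 (m(w, H) = 1/(75 + 260) = 1/335)
L = -244480 (L = 5*((-21411 - 23047) - 4438) = 5*(-44458 - 4438) = 5*(-48896) = -244480)
1/(L + m(-135, -114)) = 1/(-244480 + 1/335) = 1/(-81900799/335) = -335/81900799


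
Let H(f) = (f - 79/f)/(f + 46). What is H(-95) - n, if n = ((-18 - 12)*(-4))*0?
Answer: 1278/665 ≈ 1.9218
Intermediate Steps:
H(f) = (f - 79/f)/(46 + f)
n = 0 (n = -30*(-4)*0 = 120*0 = 0)
H(-95) - n = (-79 + (-95)²)/((-95)*(46 - 95)) - 1*0 = -1/95*(-79 + 9025)/(-49) + 0 = -1/95*(-1/49)*8946 + 0 = 1278/665 + 0 = 1278/665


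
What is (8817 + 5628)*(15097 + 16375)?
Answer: 454613040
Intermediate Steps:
(8817 + 5628)*(15097 + 16375) = 14445*31472 = 454613040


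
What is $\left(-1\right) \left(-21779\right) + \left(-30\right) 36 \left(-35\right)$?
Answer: $59579$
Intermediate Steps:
$\left(-1\right) \left(-21779\right) + \left(-30\right) 36 \left(-35\right) = 21779 - -37800 = 21779 + 37800 = 59579$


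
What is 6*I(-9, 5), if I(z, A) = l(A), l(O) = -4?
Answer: -24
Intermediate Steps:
I(z, A) = -4
6*I(-9, 5) = 6*(-4) = -24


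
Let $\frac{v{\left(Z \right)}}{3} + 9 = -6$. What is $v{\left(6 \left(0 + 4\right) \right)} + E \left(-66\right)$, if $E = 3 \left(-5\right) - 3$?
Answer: $1143$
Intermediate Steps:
$E = -18$ ($E = -15 - 3 = -18$)
$v{\left(Z \right)} = -45$ ($v{\left(Z \right)} = -27 + 3 \left(-6\right) = -27 - 18 = -45$)
$v{\left(6 \left(0 + 4\right) \right)} + E \left(-66\right) = -45 - -1188 = -45 + 1188 = 1143$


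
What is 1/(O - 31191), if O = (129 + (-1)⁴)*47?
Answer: -1/25081 ≈ -3.9871e-5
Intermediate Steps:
O = 6110 (O = (129 + 1)*47 = 130*47 = 6110)
1/(O - 31191) = 1/(6110 - 31191) = 1/(-25081) = -1/25081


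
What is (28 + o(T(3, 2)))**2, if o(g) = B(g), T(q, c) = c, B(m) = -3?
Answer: 625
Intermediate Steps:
o(g) = -3
(28 + o(T(3, 2)))**2 = (28 - 3)**2 = 25**2 = 625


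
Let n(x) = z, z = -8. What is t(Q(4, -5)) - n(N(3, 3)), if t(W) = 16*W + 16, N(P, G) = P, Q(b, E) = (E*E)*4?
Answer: 1624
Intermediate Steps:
Q(b, E) = 4*E**2 (Q(b, E) = E**2*4 = 4*E**2)
n(x) = -8
t(W) = 16 + 16*W
t(Q(4, -5)) - n(N(3, 3)) = (16 + 16*(4*(-5)**2)) - 1*(-8) = (16 + 16*(4*25)) + 8 = (16 + 16*100) + 8 = (16 + 1600) + 8 = 1616 + 8 = 1624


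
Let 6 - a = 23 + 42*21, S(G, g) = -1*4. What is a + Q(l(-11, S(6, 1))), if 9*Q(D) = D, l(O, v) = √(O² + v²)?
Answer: -899 + √137/9 ≈ -897.70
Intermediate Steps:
S(G, g) = -4
a = -899 (a = 6 - (23 + 42*21) = 6 - (23 + 882) = 6 - 1*905 = 6 - 905 = -899)
Q(D) = D/9
a + Q(l(-11, S(6, 1))) = -899 + √((-11)² + (-4)²)/9 = -899 + √(121 + 16)/9 = -899 + √137/9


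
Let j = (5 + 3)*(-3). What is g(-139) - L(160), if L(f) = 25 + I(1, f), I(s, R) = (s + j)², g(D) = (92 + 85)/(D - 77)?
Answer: -39947/72 ≈ -554.82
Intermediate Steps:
j = -24 (j = 8*(-3) = -24)
g(D) = 177/(-77 + D)
I(s, R) = (-24 + s)² (I(s, R) = (s - 24)² = (-24 + s)²)
L(f) = 554 (L(f) = 25 + (-24 + 1)² = 25 + (-23)² = 25 + 529 = 554)
g(-139) - L(160) = 177/(-77 - 139) - 1*554 = 177/(-216) - 554 = 177*(-1/216) - 554 = -59/72 - 554 = -39947/72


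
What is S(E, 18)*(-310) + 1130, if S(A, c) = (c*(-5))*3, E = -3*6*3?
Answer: 84830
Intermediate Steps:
E = -54 (E = -18*3 = -54)
S(A, c) = -15*c (S(A, c) = -5*c*3 = -15*c)
S(E, 18)*(-310) + 1130 = -15*18*(-310) + 1130 = -270*(-310) + 1130 = 83700 + 1130 = 84830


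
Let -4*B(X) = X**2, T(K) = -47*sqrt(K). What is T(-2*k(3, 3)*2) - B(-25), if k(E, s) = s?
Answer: 625/4 - 94*I*sqrt(3) ≈ 156.25 - 162.81*I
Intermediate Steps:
B(X) = -X**2/4
T(-2*k(3, 3)*2) - B(-25) = -47*sqrt(2)*(I*sqrt(6)) - (-1)*(-25)**2/4 = -47*2*I*sqrt(3) - (-1)*625/4 = -94*I*sqrt(3) - 1*(-625/4) = -94*I*sqrt(3) + 625/4 = 625/4 - 94*I*sqrt(3)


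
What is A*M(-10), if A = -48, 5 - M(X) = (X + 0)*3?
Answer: -1680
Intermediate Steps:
M(X) = 5 - 3*X (M(X) = 5 - (X + 0)*3 = 5 - X*3 = 5 - 3*X)
A*M(-10) = -48*(5 - 3*(-10)) = -48*(5 + 30) = -48*35 = -1680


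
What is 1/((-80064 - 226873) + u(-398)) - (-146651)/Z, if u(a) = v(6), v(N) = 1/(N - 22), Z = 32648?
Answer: 13588707775/3025171688 ≈ 4.4919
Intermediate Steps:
v(N) = 1/(-22 + N)
u(a) = -1/16 (u(a) = 1/(-22 + 6) = 1/(-16) = -1/16)
1/((-80064 - 226873) + u(-398)) - (-146651)/Z = 1/((-80064 - 226873) - 1/16) - (-146651)/32648 = 1/(-306937 - 1/16) - (-146651)/32648 = 1/(-4910993/16) - 1*(-2767/616) = -16/4910993 + 2767/616 = 13588707775/3025171688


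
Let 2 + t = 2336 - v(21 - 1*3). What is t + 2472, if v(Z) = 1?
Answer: 4805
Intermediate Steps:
t = 2333 (t = -2 + (2336 - 1*1) = -2 + (2336 - 1) = -2 + 2335 = 2333)
t + 2472 = 2333 + 2472 = 4805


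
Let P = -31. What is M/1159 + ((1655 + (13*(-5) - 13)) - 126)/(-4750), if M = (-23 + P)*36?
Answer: -574511/289750 ≈ -1.9828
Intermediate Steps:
M = -1944 (M = (-23 - 31)*36 = -54*36 = -1944)
M/1159 + ((1655 + (13*(-5) - 13)) - 126)/(-4750) = -1944/1159 + ((1655 + (13*(-5) - 13)) - 126)/(-4750) = -1944*1/1159 + ((1655 + (-65 - 13)) - 126)*(-1/4750) = -1944/1159 + ((1655 - 78) - 126)*(-1/4750) = -1944/1159 + (1577 - 126)*(-1/4750) = -1944/1159 + 1451*(-1/4750) = -1944/1159 - 1451/4750 = -574511/289750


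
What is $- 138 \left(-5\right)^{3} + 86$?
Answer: $17336$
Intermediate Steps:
$- 138 \left(-5\right)^{3} + 86 = \left(-138\right) \left(-125\right) + 86 = 17250 + 86 = 17336$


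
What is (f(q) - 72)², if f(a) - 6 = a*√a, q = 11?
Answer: 5687 - 1452*√11 ≈ 871.26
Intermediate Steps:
f(a) = 6 + a^(3/2) (f(a) = 6 + a*√a = 6 + a^(3/2))
(f(q) - 72)² = ((6 + 11^(3/2)) - 72)² = ((6 + 11*√11) - 72)² = (-66 + 11*√11)²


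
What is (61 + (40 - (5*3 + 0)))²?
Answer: 7396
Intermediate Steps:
(61 + (40 - (5*3 + 0)))² = (61 + (40 - (15 + 0)))² = (61 + (40 - 1*15))² = (61 + (40 - 15))² = (61 + 25)² = 86² = 7396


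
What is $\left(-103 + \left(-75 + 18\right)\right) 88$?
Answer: $-14080$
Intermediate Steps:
$\left(-103 + \left(-75 + 18\right)\right) 88 = \left(-103 - 57\right) 88 = \left(-160\right) 88 = -14080$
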